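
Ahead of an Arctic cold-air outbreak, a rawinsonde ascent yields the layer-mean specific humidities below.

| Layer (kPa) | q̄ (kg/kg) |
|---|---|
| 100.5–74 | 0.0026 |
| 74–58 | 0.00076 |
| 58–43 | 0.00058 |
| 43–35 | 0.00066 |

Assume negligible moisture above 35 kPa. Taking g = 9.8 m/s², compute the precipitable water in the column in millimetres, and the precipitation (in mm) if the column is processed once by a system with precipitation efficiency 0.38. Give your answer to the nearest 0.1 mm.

Precipitable water is the column-integrated vapour mass per unit area: PW = (1/g) Σ q̄ Δp, with q in kg/kg and Δp in Pa (1 kg/m² of water = 1 mm).
Layer 100.5–74 kPa: Δp = 265 hPa = 26500 Pa, q̄ = 0.0026 kg/kg → 0.0026 × 26500 / 9.8 = 7.03 mm
Layer 74–58 kPa: Δp = 160 hPa = 16000 Pa, q̄ = 0.00076 kg/kg → 0.00076 × 16000 / 9.8 = 1.24 mm
Layer 58–43 kPa: Δp = 150 hPa = 15000 Pa, q̄ = 0.00058 kg/kg → 0.00058 × 15000 / 9.8 = 0.89 mm
Layer 43–35 kPa: Δp = 80 hPa = 8000 Pa, q̄ = 0.00066 kg/kg → 0.00066 × 8000 / 9.8 = 0.54 mm
PW = 7.03 + 1.24 + 0.89 + 0.54 = 9.70 ≈ 9.7 mm.
Precipitation = ε × PW = 0.38 × 9.7 = 3.7 mm.

PW ≈ 9.7 mm; precipitation ≈ 3.7 mm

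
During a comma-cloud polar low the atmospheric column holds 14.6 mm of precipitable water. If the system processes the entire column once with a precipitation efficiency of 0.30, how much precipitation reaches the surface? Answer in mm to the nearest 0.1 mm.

precipitation ≈ 4.4 mm

Precipitation = ε × PW = 0.30 × 14.6 = 4.4 mm.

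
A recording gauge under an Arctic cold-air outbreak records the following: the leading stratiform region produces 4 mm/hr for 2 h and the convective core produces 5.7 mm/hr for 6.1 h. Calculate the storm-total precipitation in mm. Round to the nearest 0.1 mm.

total ≈ 42.8 mm

Total = Σ Rᵢ Δtᵢ = 4 × 2 + 5.7 × 6.1
      = 8 + 34.77 = 42.8 mm.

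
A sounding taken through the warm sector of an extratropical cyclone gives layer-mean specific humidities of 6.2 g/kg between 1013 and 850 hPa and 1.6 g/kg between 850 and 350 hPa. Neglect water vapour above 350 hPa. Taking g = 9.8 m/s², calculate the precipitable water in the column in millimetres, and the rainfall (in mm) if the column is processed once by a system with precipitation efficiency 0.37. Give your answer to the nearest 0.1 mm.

PW ≈ 18.5 mm; rainfall ≈ 6.8 mm

Precipitable water is the column-integrated vapour mass per unit area: PW = (1/g) Σ q̄ Δp, with q in kg/kg and Δp in Pa (1 kg/m² of water = 1 mm).
Layer 1013–850 hPa: Δp = 163 hPa = 16300 Pa, q̄ = 0.0062 kg/kg → 0.0062 × 16300 / 9.8 = 10.31 mm
Layer 850–350 hPa: Δp = 500 hPa = 50000 Pa, q̄ = 0.0016 kg/kg → 0.0016 × 50000 / 9.8 = 8.16 mm
PW = 10.31 + 8.16 = 18.47 ≈ 18.5 mm.
Rainfall = ε × PW = 0.37 × 18.5 = 6.8 mm.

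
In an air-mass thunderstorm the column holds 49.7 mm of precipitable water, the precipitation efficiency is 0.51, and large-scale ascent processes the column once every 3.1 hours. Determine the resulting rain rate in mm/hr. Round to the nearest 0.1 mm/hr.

Each overturning extracts ε × PW = 0.51 × 49.7 = 25.347 mm.
Rate = ε·PW / τ = 25.347 / 3.1 h = 8.2 mm/hr.

R ≈ 8.2 mm/hr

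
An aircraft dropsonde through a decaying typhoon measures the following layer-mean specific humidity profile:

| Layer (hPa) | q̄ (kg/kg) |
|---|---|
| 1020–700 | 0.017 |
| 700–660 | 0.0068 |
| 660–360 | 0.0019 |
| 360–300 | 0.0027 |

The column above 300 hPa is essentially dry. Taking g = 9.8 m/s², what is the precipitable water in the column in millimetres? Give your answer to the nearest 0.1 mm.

Precipitable water is the column-integrated vapour mass per unit area: PW = (1/g) Σ q̄ Δp, with q in kg/kg and Δp in Pa (1 kg/m² of water = 1 mm).
Layer 1020–700 hPa: Δp = 320 hPa = 32000 Pa, q̄ = 0.017 kg/kg → 0.017 × 32000 / 9.8 = 55.51 mm
Layer 700–660 hPa: Δp = 40 hPa = 4000 Pa, q̄ = 0.0068 kg/kg → 0.0068 × 4000 / 9.8 = 2.78 mm
Layer 660–360 hPa: Δp = 300 hPa = 30000 Pa, q̄ = 0.0019 kg/kg → 0.0019 × 30000 / 9.8 = 5.82 mm
Layer 360–300 hPa: Δp = 60 hPa = 6000 Pa, q̄ = 0.0027 kg/kg → 0.0027 × 6000 / 9.8 = 1.65 mm
PW = 55.51 + 2.78 + 5.82 + 1.65 = 65.76 ≈ 65.8 mm.

PW ≈ 65.8 mm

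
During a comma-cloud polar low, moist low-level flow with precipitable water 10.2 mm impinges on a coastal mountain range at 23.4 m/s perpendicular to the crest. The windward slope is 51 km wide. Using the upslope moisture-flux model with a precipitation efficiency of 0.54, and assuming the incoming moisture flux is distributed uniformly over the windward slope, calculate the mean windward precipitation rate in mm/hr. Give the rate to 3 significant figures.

R ≈ 9.10 mm/hr

Incoming column moisture flux per unit ridge length: F = V × PW = 23.4 × 10.2 = 238.68 mm·m/s.
Spread over the 51 km slope with efficiency ε = 0.54: R = ε·F/W = 0.54 × 238.68 / 51000 m = 2.527e-03 mm/s.
R = 2.527e-03 × 3600 = 9.10 mm/hr.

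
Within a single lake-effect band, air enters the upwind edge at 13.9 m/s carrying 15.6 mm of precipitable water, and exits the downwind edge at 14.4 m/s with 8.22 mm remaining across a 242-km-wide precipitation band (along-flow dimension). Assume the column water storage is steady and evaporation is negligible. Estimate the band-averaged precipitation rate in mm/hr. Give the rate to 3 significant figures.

R ≈ 1.46 mm/hr

Column moisture flux per unit crosswind length is F = V × PW.
Inflow: F_in = 13.9 × 15.6 = 216.84 mm·m/s
Outflow: F_out = 14.4 × 8.22 = 118.368 mm·m/s
Steady-state rate R = (F_in − F_out)/L = (216.84 − 118.368) / 242000 m = 4.069e-04 mm/s.
R = 4.069e-04 × 3600 = 1.46 mm/hr.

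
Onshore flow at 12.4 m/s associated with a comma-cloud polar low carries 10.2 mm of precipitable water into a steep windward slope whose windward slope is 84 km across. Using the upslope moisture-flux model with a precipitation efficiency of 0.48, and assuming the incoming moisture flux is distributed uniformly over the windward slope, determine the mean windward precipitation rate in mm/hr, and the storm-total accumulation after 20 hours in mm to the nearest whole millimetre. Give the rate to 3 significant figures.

R ≈ 2.60 mm/hr; total ≈ 52 mm

Incoming column moisture flux per unit ridge length: F = V × PW = 12.4 × 10.2 = 126.48 mm·m/s.
Spread over the 84 km slope with efficiency ε = 0.48: R = ε·F/W = 0.48 × 126.48 / 84000 m = 7.227e-04 mm/s.
R = 7.227e-04 × 3600 = 2.60 mm/hr.
Over 20 h: total = 2.60 × 20 = 52 mm.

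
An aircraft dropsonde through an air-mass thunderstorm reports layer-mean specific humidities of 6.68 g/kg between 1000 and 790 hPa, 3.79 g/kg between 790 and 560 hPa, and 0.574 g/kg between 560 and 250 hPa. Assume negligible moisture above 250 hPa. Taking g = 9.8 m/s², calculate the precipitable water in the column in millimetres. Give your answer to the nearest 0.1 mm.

PW ≈ 25.0 mm

Precipitable water is the column-integrated vapour mass per unit area: PW = (1/g) Σ q̄ Δp, with q in kg/kg and Δp in Pa (1 kg/m² of water = 1 mm).
Layer 1000–790 hPa: Δp = 210 hPa = 21000 Pa, q̄ = 0.00668 kg/kg → 0.00668 × 21000 / 9.8 = 14.31 mm
Layer 790–560 hPa: Δp = 230 hPa = 23000 Pa, q̄ = 0.00379 kg/kg → 0.00379 × 23000 / 9.8 = 8.89 mm
Layer 560–250 hPa: Δp = 310 hPa = 31000 Pa, q̄ = 0.000574 kg/kg → 0.000574 × 31000 / 9.8 = 1.82 mm
PW = 14.31 + 8.89 + 1.82 = 25.02 ≈ 25.0 mm.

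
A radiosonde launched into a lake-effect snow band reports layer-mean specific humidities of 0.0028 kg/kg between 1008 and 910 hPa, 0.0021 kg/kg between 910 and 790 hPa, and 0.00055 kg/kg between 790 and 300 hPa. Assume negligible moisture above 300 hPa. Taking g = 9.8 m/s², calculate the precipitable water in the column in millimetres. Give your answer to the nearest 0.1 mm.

Precipitable water is the column-integrated vapour mass per unit area: PW = (1/g) Σ q̄ Δp, with q in kg/kg and Δp in Pa (1 kg/m² of water = 1 mm).
Layer 1008–910 hPa: Δp = 98 hPa = 9800 Pa, q̄ = 0.0028 kg/kg → 0.0028 × 9800 / 9.8 = 2.80 mm
Layer 910–790 hPa: Δp = 120 hPa = 12000 Pa, q̄ = 0.0021 kg/kg → 0.0021 × 12000 / 9.8 = 2.57 mm
Layer 790–300 hPa: Δp = 490 hPa = 49000 Pa, q̄ = 0.00055 kg/kg → 0.00055 × 49000 / 9.8 = 2.75 mm
PW = 2.80 + 2.57 + 2.75 = 8.12 ≈ 8.1 mm.

PW ≈ 8.1 mm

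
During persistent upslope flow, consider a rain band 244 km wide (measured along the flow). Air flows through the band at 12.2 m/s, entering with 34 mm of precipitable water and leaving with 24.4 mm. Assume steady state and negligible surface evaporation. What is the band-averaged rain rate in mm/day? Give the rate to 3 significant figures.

Column moisture flux per unit crosswind length is F = V × PW.
Inflow: F_in = 12.2 × 34 = 414.8 mm·m/s
Outflow: F_out = 12.2 × 24.4 = 297.68 mm·m/s
Steady-state rate R = (F_in − F_out)/L = (414.8 − 297.68) / 244000 m = 4.800e-04 mm/s.
R = 4.800e-04 × 3600 × 24 = 41.5 mm/day.

R ≈ 41.5 mm/day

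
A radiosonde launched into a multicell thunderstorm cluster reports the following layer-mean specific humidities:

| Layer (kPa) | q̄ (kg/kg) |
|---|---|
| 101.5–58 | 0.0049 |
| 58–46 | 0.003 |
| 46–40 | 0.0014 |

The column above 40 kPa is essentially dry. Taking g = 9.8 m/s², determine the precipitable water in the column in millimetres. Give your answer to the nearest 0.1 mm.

Precipitable water is the column-integrated vapour mass per unit area: PW = (1/g) Σ q̄ Δp, with q in kg/kg and Δp in Pa (1 kg/m² of water = 1 mm).
Layer 101.5–58 kPa: Δp = 435 hPa = 43500 Pa, q̄ = 0.0049 kg/kg → 0.0049 × 43500 / 9.8 = 21.75 mm
Layer 58–46 kPa: Δp = 120 hPa = 12000 Pa, q̄ = 0.003 kg/kg → 0.003 × 12000 / 9.8 = 3.67 mm
Layer 46–40 kPa: Δp = 60 hPa = 6000 Pa, q̄ = 0.0014 kg/kg → 0.0014 × 6000 / 9.8 = 0.86 mm
PW = 21.75 + 3.67 + 0.86 = 26.28 ≈ 26.3 mm.

PW ≈ 26.3 mm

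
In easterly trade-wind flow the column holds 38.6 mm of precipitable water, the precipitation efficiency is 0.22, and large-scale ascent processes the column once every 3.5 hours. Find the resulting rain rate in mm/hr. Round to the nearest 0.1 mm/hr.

R ≈ 2.4 mm/hr

Each overturning extracts ε × PW = 0.22 × 38.6 = 8.492 mm.
Rate = ε·PW / τ = 8.492 / 3.5 h = 2.4 mm/hr.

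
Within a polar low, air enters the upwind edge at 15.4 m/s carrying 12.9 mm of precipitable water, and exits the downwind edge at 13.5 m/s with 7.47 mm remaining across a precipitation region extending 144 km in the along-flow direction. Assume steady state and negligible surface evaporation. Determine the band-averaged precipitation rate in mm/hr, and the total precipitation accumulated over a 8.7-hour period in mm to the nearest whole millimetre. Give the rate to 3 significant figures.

R ≈ 2.45 mm/hr; total ≈ 21 mm

Column moisture flux per unit crosswind length is F = V × PW.
Inflow: F_in = 15.4 × 12.9 = 198.66 mm·m/s
Outflow: F_out = 13.5 × 7.47 = 100.845 mm·m/s
Steady-state rate R = (F_in − F_out)/L = (198.66 − 100.845) / 144000 m = 6.793e-04 mm/s.
R = 6.793e-04 × 3600 = 2.45 mm/hr.
Over 8.7 h: total = 2.45 × 8.7 = 21.315 ≈ 21 mm.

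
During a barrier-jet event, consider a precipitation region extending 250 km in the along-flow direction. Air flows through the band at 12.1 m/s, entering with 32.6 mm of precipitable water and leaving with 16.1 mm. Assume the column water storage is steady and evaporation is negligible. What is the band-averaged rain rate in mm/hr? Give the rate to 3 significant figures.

R ≈ 2.87 mm/hr

Column moisture flux per unit crosswind length is F = V × PW.
Inflow: F_in = 12.1 × 32.6 = 394.46 mm·m/s
Outflow: F_out = 12.1 × 16.1 = 194.81 mm·m/s
Steady-state rate R = (F_in − F_out)/L = (394.46 − 194.81) / 250000 m = 7.986e-04 mm/s.
R = 7.986e-04 × 3600 = 2.87 mm/hr.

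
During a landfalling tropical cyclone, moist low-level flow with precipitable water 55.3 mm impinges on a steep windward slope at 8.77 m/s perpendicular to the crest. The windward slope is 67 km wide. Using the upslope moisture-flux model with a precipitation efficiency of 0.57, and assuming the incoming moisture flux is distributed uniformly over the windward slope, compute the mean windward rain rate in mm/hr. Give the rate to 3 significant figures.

R ≈ 14.9 mm/hr

Incoming column moisture flux per unit ridge length: F = V × PW = 8.77 × 55.3 = 484.981 mm·m/s.
Spread over the 67 km slope with efficiency ε = 0.57: R = ε·F/W = 0.57 × 484.981 / 67000 m = 4.126e-03 mm/s.
R = 4.126e-03 × 3600 = 14.9 mm/hr.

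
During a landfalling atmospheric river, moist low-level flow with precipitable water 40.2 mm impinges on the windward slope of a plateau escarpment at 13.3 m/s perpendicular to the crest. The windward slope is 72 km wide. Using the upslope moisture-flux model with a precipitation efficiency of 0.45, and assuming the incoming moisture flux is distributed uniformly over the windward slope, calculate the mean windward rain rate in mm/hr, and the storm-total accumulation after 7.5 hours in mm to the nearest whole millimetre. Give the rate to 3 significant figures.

R ≈ 12.0 mm/hr; total ≈ 90 mm

Incoming column moisture flux per unit ridge length: F = V × PW = 13.3 × 40.2 = 534.66 mm·m/s.
Spread over the 72 km slope with efficiency ε = 0.45: R = ε·F/W = 0.45 × 534.66 / 72000 m = 3.342e-03 mm/s.
R = 3.342e-03 × 3600 = 12.0 mm/hr.
Over 7.5 h: total = 12.0 × 7.5 = 90 mm.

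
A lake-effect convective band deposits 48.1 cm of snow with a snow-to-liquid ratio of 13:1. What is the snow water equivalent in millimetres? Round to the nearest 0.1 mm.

SWE ≈ 37.0 mm

SWE = snow depth / ratio = 48.1 cm / 13 = 3.700 cm = 37.0 mm.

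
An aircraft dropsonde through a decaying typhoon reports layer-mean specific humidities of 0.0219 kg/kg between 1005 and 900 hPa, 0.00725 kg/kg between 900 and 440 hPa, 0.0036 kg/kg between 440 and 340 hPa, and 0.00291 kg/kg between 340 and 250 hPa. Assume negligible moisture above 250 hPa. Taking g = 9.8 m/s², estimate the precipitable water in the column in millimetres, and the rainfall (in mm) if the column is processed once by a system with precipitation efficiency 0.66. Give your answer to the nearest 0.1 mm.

Precipitable water is the column-integrated vapour mass per unit area: PW = (1/g) Σ q̄ Δp, with q in kg/kg and Δp in Pa (1 kg/m² of water = 1 mm).
Layer 1005–900 hPa: Δp = 105 hPa = 10500 Pa, q̄ = 0.0219 kg/kg → 0.0219 × 10500 / 9.8 = 23.46 mm
Layer 900–440 hPa: Δp = 460 hPa = 46000 Pa, q̄ = 0.00725 kg/kg → 0.00725 × 46000 / 9.8 = 34.03 mm
Layer 440–340 hPa: Δp = 100 hPa = 10000 Pa, q̄ = 0.0036 kg/kg → 0.0036 × 10000 / 9.8 = 3.67 mm
Layer 340–250 hPa: Δp = 90 hPa = 9000 Pa, q̄ = 0.00291 kg/kg → 0.00291 × 9000 / 9.8 = 2.67 mm
PW = 23.46 + 34.03 + 3.67 + 2.67 = 63.83 ≈ 63.8 mm.
Rainfall = ε × PW = 0.66 × 63.8 = 42.1 mm.

PW ≈ 63.8 mm; rainfall ≈ 42.1 mm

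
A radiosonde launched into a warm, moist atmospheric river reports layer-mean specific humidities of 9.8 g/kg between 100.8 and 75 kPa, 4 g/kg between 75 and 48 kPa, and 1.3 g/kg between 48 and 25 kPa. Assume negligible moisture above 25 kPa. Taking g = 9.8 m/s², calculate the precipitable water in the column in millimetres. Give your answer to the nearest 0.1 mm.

Precipitable water is the column-integrated vapour mass per unit area: PW = (1/g) Σ q̄ Δp, with q in kg/kg and Δp in Pa (1 kg/m² of water = 1 mm).
Layer 100.8–75 kPa: Δp = 258 hPa = 25800 Pa, q̄ = 0.0098 kg/kg → 0.0098 × 25800 / 9.8 = 25.80 mm
Layer 75–48 kPa: Δp = 270 hPa = 27000 Pa, q̄ = 0.004 kg/kg → 0.004 × 27000 / 9.8 = 11.02 mm
Layer 48–25 kPa: Δp = 230 hPa = 23000 Pa, q̄ = 0.0013 kg/kg → 0.0013 × 23000 / 9.8 = 3.05 mm
PW = 25.80 + 11.02 + 3.05 = 39.87 ≈ 39.9 mm.

PW ≈ 39.9 mm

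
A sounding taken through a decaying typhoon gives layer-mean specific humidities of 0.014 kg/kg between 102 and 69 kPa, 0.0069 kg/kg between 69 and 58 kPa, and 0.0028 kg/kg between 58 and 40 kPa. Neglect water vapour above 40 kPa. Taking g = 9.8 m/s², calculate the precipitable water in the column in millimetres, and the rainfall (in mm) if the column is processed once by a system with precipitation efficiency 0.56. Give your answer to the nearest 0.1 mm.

PW ≈ 60.0 mm; rainfall ≈ 33.6 mm

Precipitable water is the column-integrated vapour mass per unit area: PW = (1/g) Σ q̄ Δp, with q in kg/kg and Δp in Pa (1 kg/m² of water = 1 mm).
Layer 102–69 kPa: Δp = 330 hPa = 33000 Pa, q̄ = 0.014 kg/kg → 0.014 × 33000 / 9.8 = 47.14 mm
Layer 69–58 kPa: Δp = 110 hPa = 11000 Pa, q̄ = 0.0069 kg/kg → 0.0069 × 11000 / 9.8 = 7.74 mm
Layer 58–40 kPa: Δp = 180 hPa = 18000 Pa, q̄ = 0.0028 kg/kg → 0.0028 × 18000 / 9.8 = 5.14 mm
PW = 47.14 + 7.74 + 5.14 = 60.02 ≈ 60.0 mm.
Rainfall = ε × PW = 0.56 × 60.0 = 33.6 mm.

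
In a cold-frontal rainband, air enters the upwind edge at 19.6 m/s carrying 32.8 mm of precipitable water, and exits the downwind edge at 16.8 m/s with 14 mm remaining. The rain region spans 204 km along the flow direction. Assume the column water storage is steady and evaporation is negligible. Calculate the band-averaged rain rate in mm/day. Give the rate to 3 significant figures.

R ≈ 173 mm/day

Column moisture flux per unit crosswind length is F = V × PW.
Inflow: F_in = 19.6 × 32.8 = 642.88 mm·m/s
Outflow: F_out = 16.8 × 14 = 235.2 mm·m/s
Steady-state rate R = (F_in − F_out)/L = (642.88 − 235.2) / 204000 m = 1.998e-03 mm/s.
R = 1.998e-03 × 3600 × 24 = 173 mm/day.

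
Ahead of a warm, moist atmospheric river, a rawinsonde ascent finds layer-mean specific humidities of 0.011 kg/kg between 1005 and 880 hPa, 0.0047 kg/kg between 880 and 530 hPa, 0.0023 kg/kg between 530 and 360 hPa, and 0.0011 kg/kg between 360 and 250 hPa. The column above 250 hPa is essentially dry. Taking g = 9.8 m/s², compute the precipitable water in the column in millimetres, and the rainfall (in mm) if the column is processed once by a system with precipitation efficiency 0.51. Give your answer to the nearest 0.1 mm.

Precipitable water is the column-integrated vapour mass per unit area: PW = (1/g) Σ q̄ Δp, with q in kg/kg and Δp in Pa (1 kg/m² of water = 1 mm).
Layer 1005–880 hPa: Δp = 125 hPa = 12500 Pa, q̄ = 0.011 kg/kg → 0.011 × 12500 / 9.8 = 14.03 mm
Layer 880–530 hPa: Δp = 350 hPa = 35000 Pa, q̄ = 0.0047 kg/kg → 0.0047 × 35000 / 9.8 = 16.79 mm
Layer 530–360 hPa: Δp = 170 hPa = 17000 Pa, q̄ = 0.0023 kg/kg → 0.0023 × 17000 / 9.8 = 3.99 mm
Layer 360–250 hPa: Δp = 110 hPa = 11000 Pa, q̄ = 0.0011 kg/kg → 0.0011 × 11000 / 9.8 = 1.23 mm
PW = 14.03 + 16.79 + 3.99 + 1.23 = 36.04 ≈ 36.0 mm.
Rainfall = ε × PW = 0.51 × 36.0 = 18.4 mm.

PW ≈ 36.0 mm; rainfall ≈ 18.4 mm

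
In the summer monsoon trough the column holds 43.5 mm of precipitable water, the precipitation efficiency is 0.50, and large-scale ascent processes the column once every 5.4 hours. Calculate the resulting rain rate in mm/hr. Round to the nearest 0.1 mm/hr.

R ≈ 4.0 mm/hr

Each overturning extracts ε × PW = 0.50 × 43.5 = 21.75 mm.
Rate = ε·PW / τ = 21.75 / 5.4 h = 4.0 mm/hr.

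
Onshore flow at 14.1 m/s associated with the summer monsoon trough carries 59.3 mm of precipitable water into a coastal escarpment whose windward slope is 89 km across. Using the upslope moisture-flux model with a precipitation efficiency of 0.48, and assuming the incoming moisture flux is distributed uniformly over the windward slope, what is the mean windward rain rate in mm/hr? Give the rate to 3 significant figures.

Incoming column moisture flux per unit ridge length: F = V × PW = 14.1 × 59.3 = 836.13 mm·m/s.
Spread over the 89 km slope with efficiency ε = 0.48: R = ε·F/W = 0.48 × 836.13 / 89000 m = 4.509e-03 mm/s.
R = 4.509e-03 × 3600 = 16.2 mm/hr.

R ≈ 16.2 mm/hr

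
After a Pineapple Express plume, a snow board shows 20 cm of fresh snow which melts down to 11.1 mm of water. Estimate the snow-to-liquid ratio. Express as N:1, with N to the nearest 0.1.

ratio ≈ 18.0

Ratio = snow depth / SWE = 200 mm / 11.1 mm = 18.0, i.e. 18.0:1.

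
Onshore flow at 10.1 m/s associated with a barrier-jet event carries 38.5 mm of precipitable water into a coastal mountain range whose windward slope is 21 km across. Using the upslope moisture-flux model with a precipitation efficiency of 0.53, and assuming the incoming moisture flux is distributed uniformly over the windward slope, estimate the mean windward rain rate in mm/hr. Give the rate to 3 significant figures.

R ≈ 35.3 mm/hr

Incoming column moisture flux per unit ridge length: F = V × PW = 10.1 × 38.5 = 388.85 mm·m/s.
Spread over the 21 km slope with efficiency ε = 0.53: R = ε·F/W = 0.53 × 388.85 / 21000 m = 9.814e-03 mm/s.
R = 9.814e-03 × 3600 = 35.3 mm/hr.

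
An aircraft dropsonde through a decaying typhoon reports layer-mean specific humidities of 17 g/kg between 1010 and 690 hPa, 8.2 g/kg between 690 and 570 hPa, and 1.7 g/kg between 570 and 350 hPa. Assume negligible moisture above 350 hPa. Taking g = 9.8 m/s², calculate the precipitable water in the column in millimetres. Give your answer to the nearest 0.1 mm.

PW ≈ 69.4 mm

Precipitable water is the column-integrated vapour mass per unit area: PW = (1/g) Σ q̄ Δp, with q in kg/kg and Δp in Pa (1 kg/m² of water = 1 mm).
Layer 1010–690 hPa: Δp = 320 hPa = 32000 Pa, q̄ = 0.017 kg/kg → 0.017 × 32000 / 9.8 = 55.51 mm
Layer 690–570 hPa: Δp = 120 hPa = 12000 Pa, q̄ = 0.0082 kg/kg → 0.0082 × 12000 / 9.8 = 10.04 mm
Layer 570–350 hPa: Δp = 220 hPa = 22000 Pa, q̄ = 0.0017 kg/kg → 0.0017 × 22000 / 9.8 = 3.82 mm
PW = 55.51 + 10.04 + 3.82 = 69.37 ≈ 69.4 mm.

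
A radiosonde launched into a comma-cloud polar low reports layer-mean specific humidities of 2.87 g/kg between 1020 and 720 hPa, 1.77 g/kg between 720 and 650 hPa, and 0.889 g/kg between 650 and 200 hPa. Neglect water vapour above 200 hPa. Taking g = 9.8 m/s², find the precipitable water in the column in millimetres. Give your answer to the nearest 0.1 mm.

Precipitable water is the column-integrated vapour mass per unit area: PW = (1/g) Σ q̄ Δp, with q in kg/kg and Δp in Pa (1 kg/m² of water = 1 mm).
Layer 1020–720 hPa: Δp = 300 hPa = 30000 Pa, q̄ = 0.00287 kg/kg → 0.00287 × 30000 / 9.8 = 8.79 mm
Layer 720–650 hPa: Δp = 70 hPa = 7000 Pa, q̄ = 0.00177 kg/kg → 0.00177 × 7000 / 9.8 = 1.26 mm
Layer 650–200 hPa: Δp = 450 hPa = 45000 Pa, q̄ = 0.000889 kg/kg → 0.000889 × 45000 / 9.8 = 4.08 mm
PW = 8.79 + 1.26 + 4.08 = 14.13 ≈ 14.1 mm.

PW ≈ 14.1 mm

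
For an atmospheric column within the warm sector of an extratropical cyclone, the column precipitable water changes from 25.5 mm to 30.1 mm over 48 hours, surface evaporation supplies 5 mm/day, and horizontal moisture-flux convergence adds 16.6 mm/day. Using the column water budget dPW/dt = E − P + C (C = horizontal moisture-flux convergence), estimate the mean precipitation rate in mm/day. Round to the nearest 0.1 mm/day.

P ≈ 19.3 mm/day

dPW/dt = (30.1 − 25.5) mm / (48/24 day) = +2.300 mm/day.
P = E + C − dPW/dt = 5 + (16.6) − (+2.300) = 19.3 mm/day.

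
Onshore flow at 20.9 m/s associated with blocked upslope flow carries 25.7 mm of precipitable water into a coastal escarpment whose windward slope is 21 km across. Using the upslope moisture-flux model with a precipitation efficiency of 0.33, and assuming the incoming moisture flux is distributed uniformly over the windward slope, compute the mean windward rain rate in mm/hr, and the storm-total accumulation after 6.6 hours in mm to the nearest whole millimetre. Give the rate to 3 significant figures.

Incoming column moisture flux per unit ridge length: F = V × PW = 20.9 × 25.7 = 537.13 mm·m/s.
Spread over the 21 km slope with efficiency ε = 0.33: R = ε·F/W = 0.33 × 537.13 / 21000 m = 8.441e-03 mm/s.
R = 8.441e-03 × 3600 = 30.4 mm/hr.
Over 6.6 h: total = 30.4 × 6.6 = 200.64 ≈ 201 mm.

R ≈ 30.4 mm/hr; total ≈ 201 mm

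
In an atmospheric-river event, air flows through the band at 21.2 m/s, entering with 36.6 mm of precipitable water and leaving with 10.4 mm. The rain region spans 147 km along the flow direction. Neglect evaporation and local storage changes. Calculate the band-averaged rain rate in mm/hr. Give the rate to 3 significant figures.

Column moisture flux per unit crosswind length is F = V × PW.
Inflow: F_in = 21.2 × 36.6 = 775.92 mm·m/s
Outflow: F_out = 21.2 × 10.4 = 220.48 mm·m/s
Steady-state rate R = (F_in − F_out)/L = (775.92 − 220.48) / 147000 m = 3.779e-03 mm/s.
R = 3.779e-03 × 3600 = 13.6 mm/hr.

R ≈ 13.6 mm/hr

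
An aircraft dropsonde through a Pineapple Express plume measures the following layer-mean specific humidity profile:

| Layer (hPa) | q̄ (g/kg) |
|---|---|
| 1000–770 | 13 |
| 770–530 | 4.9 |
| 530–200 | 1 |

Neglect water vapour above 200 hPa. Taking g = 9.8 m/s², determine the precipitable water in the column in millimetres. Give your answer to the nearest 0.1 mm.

Precipitable water is the column-integrated vapour mass per unit area: PW = (1/g) Σ q̄ Δp, with q in kg/kg and Δp in Pa (1 kg/m² of water = 1 mm).
Layer 1000–770 hPa: Δp = 230 hPa = 23000 Pa, q̄ = 0.013 kg/kg → 0.013 × 23000 / 9.8 = 30.51 mm
Layer 770–530 hPa: Δp = 240 hPa = 24000 Pa, q̄ = 0.0049 kg/kg → 0.0049 × 24000 / 9.8 = 12.00 mm
Layer 530–200 hPa: Δp = 330 hPa = 33000 Pa, q̄ = 0.001 kg/kg → 0.001 × 33000 / 9.8 = 3.37 mm
PW = 30.51 + 12.00 + 3.37 = 45.88 ≈ 45.9 mm.

PW ≈ 45.9 mm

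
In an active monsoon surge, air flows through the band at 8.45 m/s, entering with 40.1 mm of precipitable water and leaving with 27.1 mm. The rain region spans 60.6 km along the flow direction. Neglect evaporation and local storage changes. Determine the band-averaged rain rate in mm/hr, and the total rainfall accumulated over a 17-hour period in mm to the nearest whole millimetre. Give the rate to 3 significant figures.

Column moisture flux per unit crosswind length is F = V × PW.
Inflow: F_in = 8.45 × 40.1 = 338.845 mm·m/s
Outflow: F_out = 8.45 × 27.1 = 228.995 mm·m/s
Steady-state rate R = (F_in − F_out)/L = (338.845 − 228.995) / 60600 m = 1.813e-03 mm/s.
R = 1.813e-03 × 3600 = 6.53 mm/hr.
Over 17 h: total = 6.53 × 17 = 111.01 ≈ 111 mm.

R ≈ 6.53 mm/hr; total ≈ 111 mm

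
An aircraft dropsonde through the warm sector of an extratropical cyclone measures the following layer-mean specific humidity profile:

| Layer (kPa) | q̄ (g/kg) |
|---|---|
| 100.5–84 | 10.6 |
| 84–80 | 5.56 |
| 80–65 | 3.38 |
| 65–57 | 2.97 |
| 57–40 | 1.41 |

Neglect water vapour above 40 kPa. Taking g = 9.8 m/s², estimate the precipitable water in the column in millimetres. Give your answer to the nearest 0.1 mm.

PW ≈ 30.2 mm

Precipitable water is the column-integrated vapour mass per unit area: PW = (1/g) Σ q̄ Δp, with q in kg/kg and Δp in Pa (1 kg/m² of water = 1 mm).
Layer 100.5–84 kPa: Δp = 165 hPa = 16500 Pa, q̄ = 0.0106 kg/kg → 0.0106 × 16500 / 9.8 = 17.85 mm
Layer 84–80 kPa: Δp = 40 hPa = 4000 Pa, q̄ = 0.00556 kg/kg → 0.00556 × 4000 / 9.8 = 2.27 mm
Layer 80–65 kPa: Δp = 150 hPa = 15000 Pa, q̄ = 0.00338 kg/kg → 0.00338 × 15000 / 9.8 = 5.17 mm
Layer 65–57 kPa: Δp = 80 hPa = 8000 Pa, q̄ = 0.00297 kg/kg → 0.00297 × 8000 / 9.8 = 2.42 mm
Layer 57–40 kPa: Δp = 170 hPa = 17000 Pa, q̄ = 0.00141 kg/kg → 0.00141 × 17000 / 9.8 = 2.45 mm
PW = 17.85 + 2.27 + 5.17 + 2.42 + 2.45 = 30.16 ≈ 30.2 mm.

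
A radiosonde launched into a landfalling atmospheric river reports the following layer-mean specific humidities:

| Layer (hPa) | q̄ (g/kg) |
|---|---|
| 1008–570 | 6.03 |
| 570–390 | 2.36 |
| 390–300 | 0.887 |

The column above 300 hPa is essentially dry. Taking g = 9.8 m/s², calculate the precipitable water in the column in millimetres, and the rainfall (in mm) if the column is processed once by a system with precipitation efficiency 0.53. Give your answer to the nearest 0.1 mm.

PW ≈ 32.1 mm; rainfall ≈ 17.0 mm

Precipitable water is the column-integrated vapour mass per unit area: PW = (1/g) Σ q̄ Δp, with q in kg/kg and Δp in Pa (1 kg/m² of water = 1 mm).
Layer 1008–570 hPa: Δp = 438 hPa = 43800 Pa, q̄ = 0.00603 kg/kg → 0.00603 × 43800 / 9.8 = 26.95 mm
Layer 570–390 hPa: Δp = 180 hPa = 18000 Pa, q̄ = 0.00236 kg/kg → 0.00236 × 18000 / 9.8 = 4.33 mm
Layer 390–300 hPa: Δp = 90 hPa = 9000 Pa, q̄ = 0.000887 kg/kg → 0.000887 × 9000 / 9.8 = 0.81 mm
PW = 26.95 + 4.33 + 0.81 = 32.09 ≈ 32.1 mm.
Rainfall = ε × PW = 0.53 × 32.1 = 17.0 mm.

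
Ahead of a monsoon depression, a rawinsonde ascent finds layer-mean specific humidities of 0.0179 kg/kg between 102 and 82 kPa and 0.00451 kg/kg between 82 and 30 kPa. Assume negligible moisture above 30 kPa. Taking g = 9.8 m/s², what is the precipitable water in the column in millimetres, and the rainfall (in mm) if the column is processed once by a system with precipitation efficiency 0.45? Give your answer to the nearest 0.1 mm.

Precipitable water is the column-integrated vapour mass per unit area: PW = (1/g) Σ q̄ Δp, with q in kg/kg and Δp in Pa (1 kg/m² of water = 1 mm).
Layer 102–82 kPa: Δp = 200 hPa = 20000 Pa, q̄ = 0.0179 kg/kg → 0.0179 × 20000 / 9.8 = 36.53 mm
Layer 82–30 kPa: Δp = 520 hPa = 52000 Pa, q̄ = 0.00451 kg/kg → 0.00451 × 52000 / 9.8 = 23.93 mm
PW = 36.53 + 23.93 = 60.46 ≈ 60.5 mm.
Rainfall = ε × PW = 0.45 × 60.5 = 27.2 mm.

PW ≈ 60.5 mm; rainfall ≈ 27.2 mm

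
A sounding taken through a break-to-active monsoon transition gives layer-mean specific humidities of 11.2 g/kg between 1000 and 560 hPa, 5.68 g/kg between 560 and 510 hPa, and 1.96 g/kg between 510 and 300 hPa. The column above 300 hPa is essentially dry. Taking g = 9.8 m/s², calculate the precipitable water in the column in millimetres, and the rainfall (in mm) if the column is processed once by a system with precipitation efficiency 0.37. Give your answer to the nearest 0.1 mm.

PW ≈ 57.4 mm; rainfall ≈ 21.2 mm

Precipitable water is the column-integrated vapour mass per unit area: PW = (1/g) Σ q̄ Δp, with q in kg/kg and Δp in Pa (1 kg/m² of water = 1 mm).
Layer 1000–560 hPa: Δp = 440 hPa = 44000 Pa, q̄ = 0.0112 kg/kg → 0.0112 × 44000 / 9.8 = 50.29 mm
Layer 560–510 hPa: Δp = 50 hPa = 5000 Pa, q̄ = 0.00568 kg/kg → 0.00568 × 5000 / 9.8 = 2.90 mm
Layer 510–300 hPa: Δp = 210 hPa = 21000 Pa, q̄ = 0.00196 kg/kg → 0.00196 × 21000 / 9.8 = 4.20 mm
PW = 50.29 + 2.90 + 4.20 = 57.39 ≈ 57.4 mm.
Rainfall = ε × PW = 0.37 × 57.4 = 21.2 mm.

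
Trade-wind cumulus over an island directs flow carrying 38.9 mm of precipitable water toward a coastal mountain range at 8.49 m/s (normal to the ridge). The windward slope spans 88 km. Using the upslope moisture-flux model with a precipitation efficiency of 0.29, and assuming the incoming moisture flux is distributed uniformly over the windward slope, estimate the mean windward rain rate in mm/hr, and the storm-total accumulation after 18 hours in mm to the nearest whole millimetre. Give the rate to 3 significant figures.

R ≈ 3.92 mm/hr; total ≈ 71 mm

Incoming column moisture flux per unit ridge length: F = V × PW = 8.49 × 38.9 = 330.261 mm·m/s.
Spread over the 88 km slope with efficiency ε = 0.29: R = ε·F/W = 0.29 × 330.261 / 88000 m = 1.088e-03 mm/s.
R = 1.088e-03 × 3600 = 3.92 mm/hr.
Over 18 h: total = 3.92 × 18 = 70.56 ≈ 71 mm.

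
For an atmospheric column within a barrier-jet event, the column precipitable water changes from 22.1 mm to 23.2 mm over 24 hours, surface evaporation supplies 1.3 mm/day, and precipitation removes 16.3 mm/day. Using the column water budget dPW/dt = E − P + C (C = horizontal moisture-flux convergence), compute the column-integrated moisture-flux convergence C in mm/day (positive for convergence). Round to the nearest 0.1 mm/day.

dPW/dt = (23.2 − 22.1) mm / (24/24 day) = +1.100 mm/day.
C = dPW/dt − E + P = (+1.100) − 1.3 + 16.3 = 16.1 mm/day.

C ≈ 16.1 mm/day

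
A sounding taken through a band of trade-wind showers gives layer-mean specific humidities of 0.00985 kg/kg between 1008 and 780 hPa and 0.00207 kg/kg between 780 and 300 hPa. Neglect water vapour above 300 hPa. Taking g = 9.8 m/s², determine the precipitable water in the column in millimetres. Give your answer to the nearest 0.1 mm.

Precipitable water is the column-integrated vapour mass per unit area: PW = (1/g) Σ q̄ Δp, with q in kg/kg and Δp in Pa (1 kg/m² of water = 1 mm).
Layer 1008–780 hPa: Δp = 228 hPa = 22800 Pa, q̄ = 0.00985 kg/kg → 0.00985 × 22800 / 9.8 = 22.92 mm
Layer 780–300 hPa: Δp = 480 hPa = 48000 Pa, q̄ = 0.00207 kg/kg → 0.00207 × 48000 / 9.8 = 10.14 mm
PW = 22.92 + 10.14 = 33.06 ≈ 33.1 mm.

PW ≈ 33.1 mm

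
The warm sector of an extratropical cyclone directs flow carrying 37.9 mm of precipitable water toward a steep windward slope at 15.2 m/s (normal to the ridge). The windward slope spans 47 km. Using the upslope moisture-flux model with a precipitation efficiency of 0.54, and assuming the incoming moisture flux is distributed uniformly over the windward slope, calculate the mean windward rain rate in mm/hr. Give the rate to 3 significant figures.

R ≈ 23.8 mm/hr

Incoming column moisture flux per unit ridge length: F = V × PW = 15.2 × 37.9 = 576.08 mm·m/s.
Spread over the 47 km slope with efficiency ε = 0.54: R = ε·F/W = 0.54 × 576.08 / 47000 m = 6.619e-03 mm/s.
R = 6.619e-03 × 3600 = 23.8 mm/hr.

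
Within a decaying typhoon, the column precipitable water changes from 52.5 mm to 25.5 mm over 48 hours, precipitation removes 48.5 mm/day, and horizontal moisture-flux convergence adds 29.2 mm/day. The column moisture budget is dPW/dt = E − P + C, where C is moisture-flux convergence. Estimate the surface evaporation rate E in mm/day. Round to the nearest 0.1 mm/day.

E ≈ 5.8 mm/day

dPW/dt = (25.5 − 52.5) mm / (48/24 day) = -13.500 mm/day.
E = dPW/dt + P − C = (-13.500) + 48.5 − (29.2) = 5.8 mm/day.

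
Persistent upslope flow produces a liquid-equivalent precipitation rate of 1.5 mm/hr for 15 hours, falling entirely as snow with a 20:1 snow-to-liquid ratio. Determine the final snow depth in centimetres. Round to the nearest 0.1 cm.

Liquid-equivalent depth = 1.5 × 15 = 22.5 mm.
Snow depth = 22.5 mm × 20 = 450 mm = 45.0 cm.

snow depth ≈ 45.0 cm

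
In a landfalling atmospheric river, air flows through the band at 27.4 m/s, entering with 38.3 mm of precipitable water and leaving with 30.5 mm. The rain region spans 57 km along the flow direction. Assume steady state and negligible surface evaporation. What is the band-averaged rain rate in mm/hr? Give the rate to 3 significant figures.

R ≈ 13.5 mm/hr

Column moisture flux per unit crosswind length is F = V × PW.
Inflow: F_in = 27.4 × 38.3 = 1049.42 mm·m/s
Outflow: F_out = 27.4 × 30.5 = 835.7 mm·m/s
Steady-state rate R = (F_in − F_out)/L = (1049.42 − 835.7) / 57000 m = 3.749e-03 mm/s.
R = 3.749e-03 × 3600 = 13.5 mm/hr.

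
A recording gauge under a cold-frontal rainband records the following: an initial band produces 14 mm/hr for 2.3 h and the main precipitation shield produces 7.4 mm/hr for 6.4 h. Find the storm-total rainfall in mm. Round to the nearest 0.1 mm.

Total = Σ Rᵢ Δtᵢ = 14 × 2.3 + 7.4 × 6.4
      = 32.2 + 47.36 = 79.6 mm.

total ≈ 79.6 mm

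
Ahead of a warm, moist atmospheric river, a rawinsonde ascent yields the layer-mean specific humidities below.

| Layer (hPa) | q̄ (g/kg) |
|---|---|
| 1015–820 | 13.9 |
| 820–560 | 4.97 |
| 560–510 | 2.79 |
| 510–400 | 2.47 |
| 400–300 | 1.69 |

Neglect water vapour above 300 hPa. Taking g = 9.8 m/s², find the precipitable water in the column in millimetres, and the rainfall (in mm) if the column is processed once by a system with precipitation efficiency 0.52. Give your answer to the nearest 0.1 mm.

PW ≈ 46.8 mm; rainfall ≈ 24.3 mm

Precipitable water is the column-integrated vapour mass per unit area: PW = (1/g) Σ q̄ Δp, with q in kg/kg and Δp in Pa (1 kg/m² of water = 1 mm).
Layer 1015–820 hPa: Δp = 195 hPa = 19500 Pa, q̄ = 0.0139 kg/kg → 0.0139 × 19500 / 9.8 = 27.66 mm
Layer 820–560 hPa: Δp = 260 hPa = 26000 Pa, q̄ = 0.00497 kg/kg → 0.00497 × 26000 / 9.8 = 13.19 mm
Layer 560–510 hPa: Δp = 50 hPa = 5000 Pa, q̄ = 0.00279 kg/kg → 0.00279 × 5000 / 9.8 = 1.42 mm
Layer 510–400 hPa: Δp = 110 hPa = 11000 Pa, q̄ = 0.00247 kg/kg → 0.00247 × 11000 / 9.8 = 2.77 mm
Layer 400–300 hPa: Δp = 100 hPa = 10000 Pa, q̄ = 0.00169 kg/kg → 0.00169 × 10000 / 9.8 = 1.72 mm
PW = 27.66 + 13.19 + 1.42 + 2.77 + 1.72 = 46.76 ≈ 46.8 mm.
Rainfall = ε × PW = 0.52 × 46.8 = 24.3 mm.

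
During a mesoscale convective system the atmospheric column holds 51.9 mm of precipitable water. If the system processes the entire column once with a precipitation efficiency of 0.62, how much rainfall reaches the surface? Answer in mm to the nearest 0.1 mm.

Rainfall = ε × PW = 0.62 × 51.9 = 32.2 mm.

rainfall ≈ 32.2 mm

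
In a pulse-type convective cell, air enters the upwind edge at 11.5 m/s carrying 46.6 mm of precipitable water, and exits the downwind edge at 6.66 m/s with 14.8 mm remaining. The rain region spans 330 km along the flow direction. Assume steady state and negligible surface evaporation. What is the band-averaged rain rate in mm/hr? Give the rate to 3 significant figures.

R ≈ 4.77 mm/hr

Column moisture flux per unit crosswind length is F = V × PW.
Inflow: F_in = 11.5 × 46.6 = 535.9 mm·m/s
Outflow: F_out = 6.66 × 14.8 = 98.568 mm·m/s
Steady-state rate R = (F_in − F_out)/L = (535.9 − 98.568) / 330000 m = 1.325e-03 mm/s.
R = 1.325e-03 × 3600 = 4.77 mm/hr.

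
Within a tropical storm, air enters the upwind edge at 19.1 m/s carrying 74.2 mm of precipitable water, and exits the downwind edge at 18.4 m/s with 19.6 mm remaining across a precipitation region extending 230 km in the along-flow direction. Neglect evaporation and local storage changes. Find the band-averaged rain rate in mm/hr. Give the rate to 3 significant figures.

Column moisture flux per unit crosswind length is F = V × PW.
Inflow: F_in = 19.1 × 74.2 = 1417.22 mm·m/s
Outflow: F_out = 18.4 × 19.6 = 360.64 mm·m/s
Steady-state rate R = (F_in − F_out)/L = (1417.22 − 360.64) / 230000 m = 4.594e-03 mm/s.
R = 4.594e-03 × 3600 = 16.5 mm/hr.

R ≈ 16.5 mm/hr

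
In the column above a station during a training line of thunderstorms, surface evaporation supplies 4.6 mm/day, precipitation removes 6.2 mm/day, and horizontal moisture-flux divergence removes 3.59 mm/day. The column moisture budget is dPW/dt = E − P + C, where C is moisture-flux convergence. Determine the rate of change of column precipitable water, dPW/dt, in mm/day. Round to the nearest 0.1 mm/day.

dPW/dt = E − P + C = 4.6 − 6.2 + (-3.59) = -5.2 mm/day.

dPW/dt ≈ -5.2 mm/day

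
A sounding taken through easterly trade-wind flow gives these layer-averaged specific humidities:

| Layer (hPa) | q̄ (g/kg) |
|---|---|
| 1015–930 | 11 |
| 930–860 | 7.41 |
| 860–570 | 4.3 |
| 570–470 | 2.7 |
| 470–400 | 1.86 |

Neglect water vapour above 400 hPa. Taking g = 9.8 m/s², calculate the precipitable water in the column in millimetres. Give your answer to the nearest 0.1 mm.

PW ≈ 31.6 mm

Precipitable water is the column-integrated vapour mass per unit area: PW = (1/g) Σ q̄ Δp, with q in kg/kg and Δp in Pa (1 kg/m² of water = 1 mm).
Layer 1015–930 hPa: Δp = 85 hPa = 8500 Pa, q̄ = 0.011 kg/kg → 0.011 × 8500 / 9.8 = 9.54 mm
Layer 930–860 hPa: Δp = 70 hPa = 7000 Pa, q̄ = 0.00741 kg/kg → 0.00741 × 7000 / 9.8 = 5.29 mm
Layer 860–570 hPa: Δp = 290 hPa = 29000 Pa, q̄ = 0.0043 kg/kg → 0.0043 × 29000 / 9.8 = 12.72 mm
Layer 570–470 hPa: Δp = 100 hPa = 10000 Pa, q̄ = 0.0027 kg/kg → 0.0027 × 10000 / 9.8 = 2.76 mm
Layer 470–400 hPa: Δp = 70 hPa = 7000 Pa, q̄ = 0.00186 kg/kg → 0.00186 × 7000 / 9.8 = 1.33 mm
PW = 9.54 + 5.29 + 12.72 + 2.76 + 1.33 = 31.64 ≈ 31.6 mm.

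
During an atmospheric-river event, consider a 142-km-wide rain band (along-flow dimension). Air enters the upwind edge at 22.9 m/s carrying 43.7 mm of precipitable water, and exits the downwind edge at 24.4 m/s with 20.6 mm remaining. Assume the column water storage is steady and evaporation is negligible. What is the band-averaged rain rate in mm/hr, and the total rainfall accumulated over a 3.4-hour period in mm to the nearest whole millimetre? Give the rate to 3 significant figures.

R ≈ 12.6 mm/hr; total ≈ 43 mm

Column moisture flux per unit crosswind length is F = V × PW.
Inflow: F_in = 22.9 × 43.7 = 1000.73 mm·m/s
Outflow: F_out = 24.4 × 20.6 = 502.64 mm·m/s
Steady-state rate R = (F_in − F_out)/L = (1000.73 − 502.64) / 142000 m = 3.508e-03 mm/s.
R = 3.508e-03 × 3600 = 12.6 mm/hr.
Over 3.4 h: total = 12.6 × 3.4 = 42.84 ≈ 43 mm.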